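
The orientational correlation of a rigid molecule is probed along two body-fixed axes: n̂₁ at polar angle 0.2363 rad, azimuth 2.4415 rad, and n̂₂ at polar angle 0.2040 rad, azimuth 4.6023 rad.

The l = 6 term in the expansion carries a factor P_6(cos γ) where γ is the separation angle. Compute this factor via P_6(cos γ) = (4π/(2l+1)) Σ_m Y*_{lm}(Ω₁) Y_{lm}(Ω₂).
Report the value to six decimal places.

-0.061284

Addition theorem: P_6(cos γ) = (4π/13) Σ_m Y*_{lm}(Ω₁) Y_{lm}(Ω₂), m = −6…6:
  term(m=-6) = +0.000000-0.000000i   from Y*(Ω₁)=-0.000039+0.000069i, Y(Ω₂)=-0.000026-0.000020i
  term(m=-5) = -0.000000+0.000001i   from Y*(Ω₁)=+0.001071-0.000402i, Y(Ω₂)=-0.000293+0.000477i
  term(m=-4) = -0.000041-0.000041i   from Y*(Ω₁)=-0.009490-0.003370i, Y(Ω₂)=+0.005191+0.002446i
  term(m=-3) = +0.002359-0.000476i   from Y*(Ω₁)=+0.030358+0.051875i, Y(Ω₂)=+0.012983-0.037872i
  term(m=-2) = -0.017243+0.041853i   from Y*(Ω₁)=+0.040818-0.236922i, Y(Ω₂)=-0.183739-0.041122i
  term(m=-1) = -0.171820-0.256616i   from Y*(Ω₁)=-0.439307+0.370093i, Y(Ω₂)=-0.059068+0.534376i
  term(m=+0) = +0.310091+0.000000i   from Y*(Ω₁)=+0.501558-0.000000i, Y(Ω₂)=+0.618256+0.000000i
  term(m=+1) = -0.171820+0.256616i   from Y*(Ω₁)=+0.439307+0.370093i, Y(Ω₂)=+0.059068+0.534376i
  term(m=+2) = -0.017243-0.041853i   from Y*(Ω₁)=+0.040818+0.236922i, Y(Ω₂)=-0.183739+0.041122i
  term(m=+3) = +0.002359+0.000476i   from Y*(Ω₁)=-0.030358+0.051875i, Y(Ω₂)=-0.012983-0.037872i
  term(m=+4) = -0.000041+0.000041i   from Y*(Ω₁)=-0.009490+0.003370i, Y(Ω₂)=+0.005191-0.002446i
  term(m=+5) = -0.000000-0.000001i   from Y*(Ω₁)=-0.001071-0.000402i, Y(Ω₂)=+0.000293+0.000477i
  term(m=+6) = +0.000000+0.000000i   from Y*(Ω₁)=-0.000039-0.000069i, Y(Ω₂)=-0.000026+0.000020i
Σ over m = -0.063399-0.000000i; ×(4π/13) → -0.061284-0.000000i. Real part: -0.061284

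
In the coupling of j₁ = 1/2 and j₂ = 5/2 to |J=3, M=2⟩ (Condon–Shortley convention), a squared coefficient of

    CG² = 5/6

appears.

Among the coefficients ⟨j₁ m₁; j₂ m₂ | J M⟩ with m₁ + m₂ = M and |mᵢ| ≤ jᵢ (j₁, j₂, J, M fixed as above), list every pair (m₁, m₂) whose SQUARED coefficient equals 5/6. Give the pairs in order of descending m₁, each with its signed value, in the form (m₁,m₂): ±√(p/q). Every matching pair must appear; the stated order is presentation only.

Admissible pairs with m₁+m₂ = M = 2: (-1/2,5/2), (1/2,3/2)
  (m₁,m₂)=(1/2,3/2): CG² = 5/6, CG = +√(5/6)   ← matches the target
  (m₁,m₂)=(-1/2,5/2): CG² = 1/6, CG = +√(1/6)
Pairs with CG² = 5/6: (1/2,3/2): +√(5/6)

(1/2,3/2): +√(5/6)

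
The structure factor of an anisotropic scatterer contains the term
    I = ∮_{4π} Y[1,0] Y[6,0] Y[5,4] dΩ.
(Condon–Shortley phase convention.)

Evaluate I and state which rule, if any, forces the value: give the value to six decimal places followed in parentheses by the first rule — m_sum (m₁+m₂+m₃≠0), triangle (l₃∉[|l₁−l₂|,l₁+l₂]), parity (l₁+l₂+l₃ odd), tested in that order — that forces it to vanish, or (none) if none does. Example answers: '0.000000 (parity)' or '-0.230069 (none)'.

0 + 0 + 4 = 4 ≠ 0: azimuthal integral kills it; I = 0

0.000000 (m_sum)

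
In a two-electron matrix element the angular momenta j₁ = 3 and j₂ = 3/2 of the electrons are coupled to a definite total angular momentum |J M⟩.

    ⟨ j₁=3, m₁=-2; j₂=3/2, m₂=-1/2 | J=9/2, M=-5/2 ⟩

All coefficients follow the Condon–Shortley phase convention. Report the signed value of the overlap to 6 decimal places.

+0.707107  (= +√(1/2))

triangle: 0!·6!·3!/10! = 4320/3628800
(j±m)!: 1!·5!·1!·2!·2!·7! = 2419200
prefactor² = (2J+1)·Δ·N² = 28800
  k=0: +1/(0!·0!·5!·1!·1!·2!) = 1/240
Σ = 1/240  ⇒  CG² = 28800·(1/240)² = 1/2
CG = +√(1/2) = +0.707107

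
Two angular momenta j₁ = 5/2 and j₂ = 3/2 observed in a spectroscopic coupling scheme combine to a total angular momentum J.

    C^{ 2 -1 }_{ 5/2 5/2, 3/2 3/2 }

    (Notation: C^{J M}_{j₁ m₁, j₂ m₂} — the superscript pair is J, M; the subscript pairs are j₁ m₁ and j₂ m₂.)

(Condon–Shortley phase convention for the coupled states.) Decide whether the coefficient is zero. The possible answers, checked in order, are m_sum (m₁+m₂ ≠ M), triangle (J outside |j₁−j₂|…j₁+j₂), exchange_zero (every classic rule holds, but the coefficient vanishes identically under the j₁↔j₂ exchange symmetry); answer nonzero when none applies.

m_sum

m-sum: m₁+m₂ = 5/2+3/2 = 4, M = -1  ✗ ⇒ coefficient is 0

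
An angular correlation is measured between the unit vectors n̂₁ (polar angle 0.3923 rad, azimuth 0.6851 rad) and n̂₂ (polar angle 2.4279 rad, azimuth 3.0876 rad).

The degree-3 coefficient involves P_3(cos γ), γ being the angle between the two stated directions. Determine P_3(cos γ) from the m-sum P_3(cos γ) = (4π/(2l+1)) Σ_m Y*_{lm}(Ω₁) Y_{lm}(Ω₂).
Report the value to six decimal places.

Summing Y*_{l m}(θ₁,φ₁)·Y_{l m}(θ₂,φ₂) over m ∈ [−3, 3]; prefactor 4π/(2·3+1) = 1.795196:
  m=-3: (-0.010859+0.020631i) × (-0.115514-0.018876i) = +0.001644-0.002178i  (running Σ = +0.001644-0.002178i)
  m=-2: (+0.027503+0.135262i) × (-0.329149-0.035682i) = -0.004226-0.045503i  (running Σ = -0.002582-0.047681i)
  m=-1: (+0.312784+0.255586i) × (-0.392364-0.021205i) = -0.117305-0.106915i  (running Σ = -0.119888-0.154596i)
  m=0: (+0.437647-0.000000i) × (+0.040256+0.000000i) = +0.017618+0.000000i  (running Σ = -0.102270-0.154596i)
  m=1: (-0.312784+0.255586i) × (+0.392364-0.021205i) = -0.117305+0.106915i  (running Σ = -0.219575-0.047681i)
  m=2: (+0.027503-0.135262i) × (-0.329149+0.035682i) = -0.004226+0.045503i  (running Σ = -0.223801-0.002178i)
  m=3: (+0.010859+0.020631i) × (+0.115514-0.018876i) = +0.001644+0.002178i  (running Σ = -0.222158-0.000000i)
Accumulated sum -0.222158-0.000000i; after 4π/(2l+1) scaling, -0.398816-0.000000i ⇒ P_3 = -0.398816

-0.398816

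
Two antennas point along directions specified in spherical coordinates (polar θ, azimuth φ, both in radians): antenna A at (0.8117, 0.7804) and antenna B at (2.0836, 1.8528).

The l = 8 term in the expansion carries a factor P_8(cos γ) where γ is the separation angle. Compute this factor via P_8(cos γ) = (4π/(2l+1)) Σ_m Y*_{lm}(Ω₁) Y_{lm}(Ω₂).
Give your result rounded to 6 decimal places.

0.261116

Summing Y*_{l m}(θ₁,φ₁)·Y_{l m}(θ₂,φ₂) over m ∈ [−8, 8]; prefactor 4π/(2·8+1) = 0.739198:
  m=-8: Y*=0.03951 - 0.00158j  Y=-0.10842 - 0.13265j  product -0.00449 - 0.00507j
  m=-7: Y*=0.10233 - 0.10976j  Y=-0.35489 + 0.15140j  product -0.01970 + 0.05444j
  m=-6: Y*=-0.01005 - 0.33487j  Y=0.05202 + 0.42701j  product 0.14247 - 0.02171j
  m=-5: Y*=-0.33454 - 0.31822j  Y=0.12081 + 0.01959j  product -0.03418 - 0.04500j
  m=-4: Y*=-0.30630 + 0.00612j  Y=-0.12470 + 0.26297j  product 0.03658 - 0.08131j
  m=-3: Y*=0.09029 - 0.09303j  Y=0.21200 + 0.18774j  product 0.03661 - 0.00277j
  m=-2: Y*=-0.00383 - 0.38293j  Y=-0.13500 + 0.08539j  product 0.03322 + 0.05137j
  m=-1: Y*=-0.03398 - 0.03364j  Y=0.08848 + 0.30541j  product 0.00727 - 0.01335j
  m=+0: Y*=0.36690 + 0.00000j  Y=-0.11531 + 0.00000j  product -0.04231 + 0.00000j
  m=+1: Y*=0.03398 - 0.03364j  Y=-0.08848 + 0.30541j  product 0.00727 + 0.01335j
  m=+2: Y*=-0.00383 + 0.38293j  Y=-0.13500 - 0.08539j  product 0.03322 - 0.05137j
  m=+3: Y*=-0.09029 - 0.09303j  Y=-0.21200 + 0.18774j  product 0.03661 + 0.00277j
  m=+4: Y*=-0.30630 - 0.00612j  Y=-0.12470 - 0.26297j  product 0.03658 + 0.08131j
  m=+5: Y*=0.33454 - 0.31822j  Y=-0.12081 + 0.01959j  product -0.03418 + 0.04500j
  m=+6: Y*=-0.01005 + 0.33487j  Y=0.05202 - 0.42701j  product 0.14247 + 0.02171j
  m=+7: Y*=-0.10233 - 0.10976j  Y=0.35489 + 0.15140j  product -0.01970 - 0.05444j
  m=+8: Y*=0.03951 + 0.00158j  Y=-0.10842 + 0.13265j  product -0.00449 + 0.00507j
Total Σ_m = 0.35324 + 0.00000j. Multiply by 0.739198: 0.26112 + 0.00000j. P_8(cos γ) = 0.261116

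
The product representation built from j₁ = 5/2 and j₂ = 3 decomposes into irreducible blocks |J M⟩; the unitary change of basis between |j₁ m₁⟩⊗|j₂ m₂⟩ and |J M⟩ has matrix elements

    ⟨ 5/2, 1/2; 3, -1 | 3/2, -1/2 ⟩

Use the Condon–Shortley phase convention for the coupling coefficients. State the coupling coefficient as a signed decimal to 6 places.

j₁+j₂−J=4  J+j₁−j₂=1  J−j₁+j₂=2  j₁+j₂+J+1=8
(j₁±m₁, j₂±m₂, J±M) = (3,2,2,4,1,2)
P² = 192/35
sum k=1..2:
  [1] −1/6 = -1/6
  [2] +1/8 = 1/8
S = -1/24
C² = P²·S² = 1/105 ; C = -0.097590

−√(1/105) ≈ -0.097590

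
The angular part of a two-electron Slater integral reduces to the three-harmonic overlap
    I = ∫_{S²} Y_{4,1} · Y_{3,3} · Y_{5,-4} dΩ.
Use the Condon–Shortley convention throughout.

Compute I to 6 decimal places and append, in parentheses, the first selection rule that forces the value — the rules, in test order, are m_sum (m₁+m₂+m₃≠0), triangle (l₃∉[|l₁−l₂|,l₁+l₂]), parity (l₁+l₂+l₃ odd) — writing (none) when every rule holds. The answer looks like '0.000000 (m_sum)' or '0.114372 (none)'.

-0.186208 (none)

Rules hold: Σm=0, L=12 even, 1≤5≤7.
N = 9·7·11 = 693
Δ = 2!·6!·4!/13! = 1/180180
Racah Σ t=0..2: t=0:+1/576 t=1:−1/144 t=2:+1/576 = -1/288
⇒ 3j(4 3 5; 0 0 0)² = 20/1001, sgn +1
Racah Σ t=2..2: t=2:+1/5760 = 1/5760
⇒ 3j(4 3 5; 1 3 -4)² = 9/286, sgn -1
4πI² = N·(3j₀)²·(3jₘ)² = 810/1859
I = -1·√(0.435718/4π) = -0.18620781
No selection rule forces the value: the integral is nonzero (none).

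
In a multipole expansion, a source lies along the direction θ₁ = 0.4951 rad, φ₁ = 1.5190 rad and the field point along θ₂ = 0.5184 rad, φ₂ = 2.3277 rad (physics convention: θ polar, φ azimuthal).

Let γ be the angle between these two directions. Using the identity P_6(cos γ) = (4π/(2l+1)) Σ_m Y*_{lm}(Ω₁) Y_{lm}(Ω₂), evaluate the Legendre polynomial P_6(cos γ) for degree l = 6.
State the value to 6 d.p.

Term-by-term m-sum for l=6 (normalisation 4π/13 = 0.966644):
  term(m=-6) = +0.000006+0.000039i   from Y*(Ω₁)=-0.005291+0.001699i, Y(Ω₂)=+0.001216-0.007045i
  term(m=-5) = -0.000960+0.001214i   from Y*(Ω₁)=+0.009130+0.034462i, Y(Ω₂)=+0.026028+0.034745i
  term(m=-4) = -0.021360+0.001997i   from Y*(Ω₁)=+0.133740-0.028112i, Y(Ω₂)=-0.155957-0.017853i
  term(m=-3) = -0.093369-0.081149i   from Y*(Ω₁)=-0.052488-0.335060i, Y(Ω₂)=+0.278999-0.234957i
  term(m=-2) = -0.011634-0.249452i   from Y*(Ω₁)=-0.500645+0.052049i, Y(Ω₂)=-0.028259+0.495323i
  term(m=-1) = +0.037729-0.039529i   from Y*(Ω₁)=+0.013866+0.267468i, Y(Ω₂)=-0.140102-0.148323i
  term(m=+0) = +0.126394+0.000000i   from Y*(Ω₁)=-0.338139-0.000000i, Y(Ω₂)=-0.373792+0.000000i
  term(m=+1) = +0.037729+0.039529i   from Y*(Ω₁)=-0.013866+0.267468i, Y(Ω₂)=+0.140102-0.148323i
  term(m=+2) = -0.011634+0.249452i   from Y*(Ω₁)=-0.500645-0.052049i, Y(Ω₂)=-0.028259-0.495323i
  term(m=+3) = -0.093369+0.081149i   from Y*(Ω₁)=+0.052488-0.335060i, Y(Ω₂)=-0.278999-0.234957i
  term(m=+4) = -0.021360-0.001997i   from Y*(Ω₁)=+0.133740+0.028112i, Y(Ω₂)=-0.155957+0.017853i
  term(m=+5) = -0.000960-0.001214i   from Y*(Ω₁)=-0.009130+0.034462i, Y(Ω₂)=-0.026028+0.034745i
  term(m=+6) = +0.000006-0.000039i   from Y*(Ω₁)=-0.005291-0.001699i, Y(Ω₂)=+0.001216+0.007045i
Total Σ_m = -0.052782-0.000000i. Multiply by 0.966644: -0.051021-0.000000i. P_6(cos γ) = -0.051021

-0.051021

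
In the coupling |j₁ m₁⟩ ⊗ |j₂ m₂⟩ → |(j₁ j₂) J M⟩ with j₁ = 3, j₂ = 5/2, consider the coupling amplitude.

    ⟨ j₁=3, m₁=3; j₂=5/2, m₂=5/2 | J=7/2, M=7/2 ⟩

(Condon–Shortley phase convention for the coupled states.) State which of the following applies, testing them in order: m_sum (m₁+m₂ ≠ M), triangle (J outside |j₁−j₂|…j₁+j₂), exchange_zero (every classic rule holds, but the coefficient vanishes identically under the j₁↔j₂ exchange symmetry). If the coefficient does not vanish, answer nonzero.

m_sum

m-sum: m₁+m₂ = 3+5/2 = 11/2, M = 7/2  ✗ ⇒ coefficient is 0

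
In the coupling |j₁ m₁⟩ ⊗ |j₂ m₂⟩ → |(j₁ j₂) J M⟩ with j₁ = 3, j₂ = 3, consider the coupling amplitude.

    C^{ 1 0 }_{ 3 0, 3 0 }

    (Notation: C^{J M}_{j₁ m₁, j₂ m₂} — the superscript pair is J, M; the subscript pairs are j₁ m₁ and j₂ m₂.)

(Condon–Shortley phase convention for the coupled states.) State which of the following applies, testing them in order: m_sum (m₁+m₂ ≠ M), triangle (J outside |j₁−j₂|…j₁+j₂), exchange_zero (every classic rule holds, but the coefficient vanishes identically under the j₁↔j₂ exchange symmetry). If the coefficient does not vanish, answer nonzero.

exchange_zero

m-sum: m₁+m₂ = 0+0 = 0, M = 0  ✓
triangle: |j₁−j₂| = 0 ≤ J = 1 ≤ j₁+j₂ = 6  ✓
exchange: j₁=j₂ and m₁=m₂, and (−1)^(j₁+j₂−J) = (−1)^5 = −1 forces ⟨j₁m₁;j₂m₂|JM⟩ = −⟨j₂m₂;j₁m₁|JM⟩ = −⟨j₁m₁;j₂m₂|JM⟩ ⇒ the coefficient vanishes identically
Racah sum check: Σ_k collapses to 0 ⇒ CG = 0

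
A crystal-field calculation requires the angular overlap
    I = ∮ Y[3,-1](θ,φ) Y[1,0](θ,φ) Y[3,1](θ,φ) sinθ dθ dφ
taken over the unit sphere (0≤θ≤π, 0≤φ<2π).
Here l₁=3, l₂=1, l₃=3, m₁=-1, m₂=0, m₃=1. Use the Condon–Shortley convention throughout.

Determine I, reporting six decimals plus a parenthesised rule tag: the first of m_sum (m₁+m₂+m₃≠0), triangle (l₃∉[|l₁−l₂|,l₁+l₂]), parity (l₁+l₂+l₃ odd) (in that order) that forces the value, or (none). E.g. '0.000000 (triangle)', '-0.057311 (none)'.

0.000000 (parity)

L=7 odd ⇒ parity kills the (l;000) factor ⇒ I = 0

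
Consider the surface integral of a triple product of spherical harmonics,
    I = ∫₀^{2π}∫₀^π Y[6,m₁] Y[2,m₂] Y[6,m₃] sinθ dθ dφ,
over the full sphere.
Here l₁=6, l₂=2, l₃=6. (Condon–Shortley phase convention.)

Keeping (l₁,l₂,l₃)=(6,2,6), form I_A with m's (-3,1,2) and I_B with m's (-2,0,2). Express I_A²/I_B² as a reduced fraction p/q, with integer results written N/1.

Shared (l₁,l₂,l₃)=(6,2,6): N and (l;000)² cancel in I_A²/I_B².
A: Δ = 2!·10!·2!/15! = 1/90090; Racah Σ t=1..2: t=1:−1/161280 t=2:+1/60480 = 1/96768; ⇒ 3j(6 2 6; -3 1 2)² = 15/1001, sgn +1
B: Δ = 2!·10!·2!/15! = 1/90090; Racah Σ t=0..2: t=0:+1/322560 t=1:−1/30240 t=2:+1/69120 = -1/64512; ⇒ 3j(6 2 6; -2 0 2)² = 10/1001, sgn -1
I_A²/I_B² = (15/1001)/(10/1001) = 3/2

3/2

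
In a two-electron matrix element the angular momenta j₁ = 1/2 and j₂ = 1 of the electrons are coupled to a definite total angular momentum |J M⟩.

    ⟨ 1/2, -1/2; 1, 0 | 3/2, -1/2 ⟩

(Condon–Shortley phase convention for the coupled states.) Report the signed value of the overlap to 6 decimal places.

√[4·0!1!2!/4! · 0!1!1!1!1!2!] = √(2/3)
  +(−1)^0/∏(0,0,1,1,0,1)! = 1  (running 1)
⟨..|..⟩ = √(2/3)·(1) = +0.816497

+√(2/3) ≈ +0.816497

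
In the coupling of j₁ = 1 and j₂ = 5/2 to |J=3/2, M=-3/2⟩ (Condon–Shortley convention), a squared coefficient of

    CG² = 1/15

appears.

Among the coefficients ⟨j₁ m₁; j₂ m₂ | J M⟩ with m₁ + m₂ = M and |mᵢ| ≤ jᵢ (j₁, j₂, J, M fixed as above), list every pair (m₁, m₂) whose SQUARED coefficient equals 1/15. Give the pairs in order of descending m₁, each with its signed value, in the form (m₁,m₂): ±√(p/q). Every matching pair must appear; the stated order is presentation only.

Admissible pairs with m₁+m₂ = M = -3/2: (-1,-1/2), (0,-3/2), (1,-5/2)
  (m₁,m₂)=(1,-5/2): CG² = 2/3, CG = +√(2/3)
  (m₁,m₂)=(0,-3/2): CG² = 4/15, CG = −√(4/15)
  (m₁,m₂)=(-1,-1/2): CG² = 1/15, CG = +√(1/15)   ← matches the target
Pairs with CG² = 1/15: (-1,-1/2): +√(1/15)

(-1,-1/2): +√(1/15)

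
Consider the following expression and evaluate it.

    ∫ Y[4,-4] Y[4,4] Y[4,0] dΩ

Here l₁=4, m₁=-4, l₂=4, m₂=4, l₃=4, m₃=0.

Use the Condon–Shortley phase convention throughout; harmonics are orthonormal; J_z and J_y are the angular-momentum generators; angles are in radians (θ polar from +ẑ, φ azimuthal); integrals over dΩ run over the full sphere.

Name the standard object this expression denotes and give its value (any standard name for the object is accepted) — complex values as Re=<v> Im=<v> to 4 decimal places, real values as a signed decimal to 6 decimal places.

This is a Gaunt coefficient — the integral of a triple product of spherical harmonics over the sphere.
Checks pass: Σm=0; 12 even; l₃=4∈[0,8].
(2·4+1)(2·4+1)(2·4+1) = 729
Δ: 4! 4! 4! / 13! → 1/450450
sum: t=0:+1/13824 t=1:−1/216 t=2:+1/64 t=3:−1/216 t=4:+1/13824 = 5/768
3j²(4 4 4; 0 0 0) = Δ·Π!·Σ² = 18/1001  (sign +1)
sum: t=4:+1/13824 = 1/13824
3j²(4 4 4; -4 4 0) = Δ·Π!·Σ² = 14/1287  (sign +1)
combine: 4πI² = 729·18/1001·14/1287 = 2916/20449
take √, sign +1: I = 0.10652531

Gaunt coefficient, +0.106525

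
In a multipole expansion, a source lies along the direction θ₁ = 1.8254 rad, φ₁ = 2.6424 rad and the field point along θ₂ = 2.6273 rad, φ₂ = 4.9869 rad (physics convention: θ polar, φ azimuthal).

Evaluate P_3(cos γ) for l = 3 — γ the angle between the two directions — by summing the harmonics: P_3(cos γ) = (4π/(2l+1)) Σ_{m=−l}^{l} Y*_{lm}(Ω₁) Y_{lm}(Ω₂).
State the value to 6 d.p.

0.166434

Addition theorem: P_3(cos γ) = (4π/7) Σ_m Y*_{lm}(Ω₁) Y_{lm}(Ω₂), m = −3…3:
  term(m=-3) = 0.01374 - 0.01281j   from Y*(Ω₁)=-0.02766 + 0.37715j, Y(Ω₂)=-0.03643 - 0.03375j
  term(m=-2) = -0.00121 + 0.05189j   from Y*(Ω₁)=-0.13058 + 0.20264j, Y(Ω₂)=0.18367 - 0.11236j
  term(m=-1) = 0.06620 + 0.06776j   from Y*(Ω₁)=0.18750 - 0.10224j, Y(Ω₂)=0.12024 + 0.42695j
  term(m=+0) = -0.06473 + 0.00000j   from Y*(Ω₁)=0.25216 + 0.00000j, Y(Ω₂)=-0.25670 + 0.00000j
  term(m=+1) = 0.06620 - 0.06776j   from Y*(Ω₁)=-0.18750 - 0.10224j, Y(Ω₂)=-0.12024 + 0.42695j
  term(m=+2) = -0.00121 - 0.05189j   from Y*(Ω₁)=-0.13058 - 0.20264j, Y(Ω₂)=0.18367 + 0.11236j
  term(m=+3) = 0.01374 + 0.01281j   from Y*(Ω₁)=0.02766 + 0.37715j, Y(Ω₂)=0.03643 - 0.03375j
Total Σ_m = 0.09271 + 0.00000j. Multiply by 1.795196: 0.16643 + 0.00000j. P_3(cos γ) = 0.166434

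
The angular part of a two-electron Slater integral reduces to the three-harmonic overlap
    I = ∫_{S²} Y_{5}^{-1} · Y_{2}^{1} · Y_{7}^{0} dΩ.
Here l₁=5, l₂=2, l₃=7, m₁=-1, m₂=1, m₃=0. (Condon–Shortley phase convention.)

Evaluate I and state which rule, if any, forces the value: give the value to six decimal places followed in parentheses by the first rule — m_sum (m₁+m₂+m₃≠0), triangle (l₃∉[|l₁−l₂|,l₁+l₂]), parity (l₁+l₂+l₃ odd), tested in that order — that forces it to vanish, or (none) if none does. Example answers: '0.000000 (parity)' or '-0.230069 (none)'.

m-sum 0 ✓  L=14 even ✓  3≤7≤7 ✓
Π(2lᵢ+1) = 11×5×15 = 825
triangle coeff Δ(5,2,7) = 1/15015
Σ_t [0,0]: t=0:+1/57600 = 1/57600
(3j)²=21/715 [(5 2 7; 0 0 0)], sign=-1
Σ_t [0,0]: t=0:+1/103680 = 1/103680
(3j)²=7/429 [(5 2 7; -1 1 0)], sign=-1
⇒ 4πI² = 735/1859
I = (+1)√(735/1859/(4π)) = 0.17737771
No selection rule forces the value: the integral is nonzero (none).

0.177378 (none)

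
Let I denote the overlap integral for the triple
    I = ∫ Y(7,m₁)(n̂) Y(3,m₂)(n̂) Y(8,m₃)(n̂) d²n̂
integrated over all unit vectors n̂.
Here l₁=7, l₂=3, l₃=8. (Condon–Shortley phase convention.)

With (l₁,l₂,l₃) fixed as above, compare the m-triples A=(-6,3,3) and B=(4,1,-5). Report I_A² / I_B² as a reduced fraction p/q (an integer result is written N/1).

450/3481

Same 7,3,8: normalisation and zero-m 3j drop out of the ratio.
A: Δ: 2! 12! 4! / 19! → 1/5290740; sum: t=2:+1/1916006400 = 1/1916006400; 3j²(7 3 8; -6 3 3) = Δ·Π!·Σ² = 5/4522  (sign -1)
B: Δ: 2! 12! 4! / 19! → 1/5290740; sum: t=0:+1/104509440 t=1:−1/43545600 t=2:+1/319334400 = -59/5748019200; 3j²(7 3 8; 4 1 -5) = Δ·Π!·Σ² = 3481/406980  (sign +1)
I_A²/I_B² = (5/4522)/(3481/406980) = 450/3481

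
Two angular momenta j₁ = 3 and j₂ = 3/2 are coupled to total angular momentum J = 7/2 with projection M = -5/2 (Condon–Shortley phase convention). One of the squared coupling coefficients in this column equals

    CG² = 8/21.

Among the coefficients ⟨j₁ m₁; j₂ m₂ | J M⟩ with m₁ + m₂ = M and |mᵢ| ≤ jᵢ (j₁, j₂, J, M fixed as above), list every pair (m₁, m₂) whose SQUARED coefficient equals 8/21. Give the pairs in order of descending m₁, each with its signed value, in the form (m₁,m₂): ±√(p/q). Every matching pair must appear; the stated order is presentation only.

Admissible pairs with m₁+m₂ = M = -5/2: (-3,1/2), (-2,-1/2), (-1,-3/2)
  (m₁,m₂)=(-1,-3/2): CG² = 10/21, CG = +√(10/21)
  (m₁,m₂)=(-2,-1/2): CG² = 1/7, CG = −√(1/7)
  (m₁,m₂)=(-3,1/2): CG² = 8/21, CG = −√(8/21)   ← matches the target
Pairs with CG² = 8/21: (-3,1/2): −√(8/21)

(-3,1/2): −√(8/21)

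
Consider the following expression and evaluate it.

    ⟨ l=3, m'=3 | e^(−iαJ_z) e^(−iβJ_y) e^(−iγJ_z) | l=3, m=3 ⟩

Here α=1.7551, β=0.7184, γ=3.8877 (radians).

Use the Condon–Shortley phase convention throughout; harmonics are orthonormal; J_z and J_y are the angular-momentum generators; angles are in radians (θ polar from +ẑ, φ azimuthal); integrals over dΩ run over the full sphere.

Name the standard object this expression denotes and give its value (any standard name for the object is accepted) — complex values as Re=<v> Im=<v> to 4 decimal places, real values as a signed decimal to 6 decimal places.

Wigner D-matrix element, Re=-0.2311 Im=0.6323

This is a Wigner D-matrix element — the rotation-matrix element ⟨l m'| R(α,β,γ) |l m⟩ in the angular-momentum basis.
Split into d^3_{3,3}(β=0.7184) × two z-phases.
c=cos(0.718400/2)=0.936178, s=sin(0.718400/2)=0.351525; N=√[720·1·720·1]=720.000000
Admissible k: 0..0 (factorial args all ≥0)
  k=0: (−1)^0·720.0000/(720)·0.9362^6·0.3515^0 = +0.673212
d^3_{3,3}(0.7184) = +0.673212
Phases: e^{-i·(3)·1.7551}=+0.525167+0.850999i, e^{-i·(3)·3.8877}=+0.619045+0.785356i ⇒ D=-0.231070+0.632313i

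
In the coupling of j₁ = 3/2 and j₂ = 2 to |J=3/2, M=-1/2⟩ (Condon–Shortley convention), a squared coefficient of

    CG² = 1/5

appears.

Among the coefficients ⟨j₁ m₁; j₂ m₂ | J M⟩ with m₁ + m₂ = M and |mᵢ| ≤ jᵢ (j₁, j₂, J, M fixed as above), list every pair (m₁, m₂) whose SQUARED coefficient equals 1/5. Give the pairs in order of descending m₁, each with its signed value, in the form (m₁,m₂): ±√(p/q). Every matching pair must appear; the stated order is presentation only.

Admissible pairs with m₁+m₂ = M = -1/2: (-3/2,1), (-1/2,0), (1/2,-1), (3/2,-2)
  (m₁,m₂)=(3/2,-2): CG² = 2/5, CG = +√(2/5)
  (m₁,m₂)=(1/2,-1): CG² = 0/1, CG = 0
  (m₁,m₂)=(-1/2,0): CG² = 1/5, CG = −√(1/5)   ← matches the target
  (m₁,m₂)=(-3/2,1): CG² = 2/5, CG = +√(2/5)
Pairs with CG² = 1/5: (-1/2,0): −√(1/5)

(-1/2,0): −√(1/5)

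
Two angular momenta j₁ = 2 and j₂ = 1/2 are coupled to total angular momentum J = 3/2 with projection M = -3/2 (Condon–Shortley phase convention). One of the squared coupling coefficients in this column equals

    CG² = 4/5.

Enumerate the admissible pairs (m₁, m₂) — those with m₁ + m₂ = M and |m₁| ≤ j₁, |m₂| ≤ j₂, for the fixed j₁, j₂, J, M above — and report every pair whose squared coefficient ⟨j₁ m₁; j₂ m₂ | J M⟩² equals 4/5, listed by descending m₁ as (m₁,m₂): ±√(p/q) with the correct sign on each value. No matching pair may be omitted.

Admissible pairs with m₁+m₂ = M = -3/2: (-2,1/2), (-1,-1/2)
  (m₁,m₂)=(-1,-1/2): CG² = 1/5, CG = +√(1/5)
  (m₁,m₂)=(-2,1/2): CG² = 4/5, CG = −√(4/5)   ← matches the target
Pairs with CG² = 4/5: (-2,1/2): −√(4/5)

(-2,1/2): −√(4/5)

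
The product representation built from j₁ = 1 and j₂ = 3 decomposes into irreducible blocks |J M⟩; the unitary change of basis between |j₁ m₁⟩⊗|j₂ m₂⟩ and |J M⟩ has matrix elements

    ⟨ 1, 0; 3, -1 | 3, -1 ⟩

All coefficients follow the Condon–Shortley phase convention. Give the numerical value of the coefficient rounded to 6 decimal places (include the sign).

+√(1/12) = +0.288675

√[7·1!1!5!/8! · 1!1!2!4!2!4!] = √(48)
  +(−1)^0/∏(0,1,1,2,0,3)! = 1/12  (running 1/12)
  +(−1)^1/∏(1,0,0,1,1,4)! = -1/24  (running 1/24)
⟨..|..⟩ = √(48)·(1/24) = +0.288675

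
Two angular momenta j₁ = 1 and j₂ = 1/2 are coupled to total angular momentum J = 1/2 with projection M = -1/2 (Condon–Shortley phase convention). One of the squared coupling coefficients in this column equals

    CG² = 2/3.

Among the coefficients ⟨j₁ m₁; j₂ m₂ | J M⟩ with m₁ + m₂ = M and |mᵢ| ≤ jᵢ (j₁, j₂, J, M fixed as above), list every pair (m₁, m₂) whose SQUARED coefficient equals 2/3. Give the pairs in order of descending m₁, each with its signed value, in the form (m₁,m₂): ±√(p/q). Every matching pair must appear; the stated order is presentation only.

(-1,1/2): −√(2/3)

Admissible pairs with m₁+m₂ = M = -1/2: (-1,1/2), (0,-1/2)
  (m₁,m₂)=(0,-1/2): CG² = 1/3, CG = +√(1/3)
  (m₁,m₂)=(-1,1/2): CG² = 2/3, CG = −√(2/3)   ← matches the target
Pairs with CG² = 2/3: (-1,1/2): −√(2/3)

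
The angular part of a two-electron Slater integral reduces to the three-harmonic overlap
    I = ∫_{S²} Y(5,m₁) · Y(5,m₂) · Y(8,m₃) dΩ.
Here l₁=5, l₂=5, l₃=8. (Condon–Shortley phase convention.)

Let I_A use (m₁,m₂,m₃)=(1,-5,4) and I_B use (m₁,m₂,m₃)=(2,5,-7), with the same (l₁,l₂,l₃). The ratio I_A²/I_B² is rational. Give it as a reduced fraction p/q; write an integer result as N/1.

5/13

Same 5,5,8: normalisation and zero-m 3j drop out of the ratio.
A: Δ: 2! 8! 8! / 19! → 1/37413090; sum: t=0:+1/46448640 = 1/46448640; 3j²(5 5 8; 1 -5 4) = Δ·Π!·Σ² = 75/8398  (sign +1)
B: Δ: 2! 8! 8! / 19! → 1/37413090; sum: t=2:+1/406425600 = 1/406425600; 3j²(5 5 8; 2 5 -7) = Δ·Π!·Σ² = 15/646  (sign -1)
I_A²/I_B² = (75/8398)/(15/646) = 5/13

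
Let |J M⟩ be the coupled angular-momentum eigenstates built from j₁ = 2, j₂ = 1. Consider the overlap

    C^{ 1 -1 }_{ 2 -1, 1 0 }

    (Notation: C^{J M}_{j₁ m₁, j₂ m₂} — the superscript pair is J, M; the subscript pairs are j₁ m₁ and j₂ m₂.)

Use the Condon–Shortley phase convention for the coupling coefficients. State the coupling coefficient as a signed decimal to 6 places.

-0.547723

j₁+j₂−J=2  J+j₁−j₂=2  J−j₁+j₂=0  j₁+j₂+J+1=5
(j₁±m₁, j₂±m₂, J±M) = (1,3,1,1,0,2)
P² = 6/5
sum k=1..1:
  [1] −1/2 = -1/2
S = -1/2
C² = P²·S² = 3/10 ; C = -0.547723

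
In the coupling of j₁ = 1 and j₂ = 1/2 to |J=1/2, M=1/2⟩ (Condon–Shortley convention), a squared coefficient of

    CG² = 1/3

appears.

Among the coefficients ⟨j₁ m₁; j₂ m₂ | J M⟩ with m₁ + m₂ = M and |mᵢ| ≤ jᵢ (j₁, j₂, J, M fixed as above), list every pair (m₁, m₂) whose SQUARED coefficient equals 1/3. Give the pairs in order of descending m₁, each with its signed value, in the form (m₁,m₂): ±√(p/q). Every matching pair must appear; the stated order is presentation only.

(0,1/2): −√(1/3)

Admissible pairs with m₁+m₂ = M = 1/2: (0,1/2), (1,-1/2)
  (m₁,m₂)=(1,-1/2): CG² = 2/3, CG = +√(2/3)
  (m₁,m₂)=(0,1/2): CG² = 1/3, CG = −√(1/3)   ← matches the target
Pairs with CG² = 1/3: (0,1/2): −√(1/3)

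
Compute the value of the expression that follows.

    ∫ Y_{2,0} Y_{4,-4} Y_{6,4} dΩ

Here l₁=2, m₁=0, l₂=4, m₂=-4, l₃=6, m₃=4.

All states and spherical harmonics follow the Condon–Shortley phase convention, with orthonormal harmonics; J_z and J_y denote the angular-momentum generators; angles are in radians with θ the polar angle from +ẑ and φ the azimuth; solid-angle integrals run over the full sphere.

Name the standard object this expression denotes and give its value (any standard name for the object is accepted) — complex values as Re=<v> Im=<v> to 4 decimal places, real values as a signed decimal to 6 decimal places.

Gaunt coefficient, +0.106690

This is a Gaunt coefficient — the integral of a triple product of spherical harmonics over the sphere.
m-sum 0 ✓  L=12 even ✓  2≤6≤6 ✓
Π(2lᵢ+1) = 5×9×13 = 585
triangle coeff Δ(2,4,6) = 1/6435
Σ_t [0,0]: t=0:+1/2304 = 1/2304
(3j)²=5/143 [(2 4 6; 0 0 0)], sign=+1
Σ_t [0,0]: t=0:+1/161280 = 1/161280
(3j)²=1/143 [(2 4 6; 0 -4 4)], sign=+1
⇒ 4πI² = 225/1573
I = (+1)√(225/1573/(4π)) = 0.10668957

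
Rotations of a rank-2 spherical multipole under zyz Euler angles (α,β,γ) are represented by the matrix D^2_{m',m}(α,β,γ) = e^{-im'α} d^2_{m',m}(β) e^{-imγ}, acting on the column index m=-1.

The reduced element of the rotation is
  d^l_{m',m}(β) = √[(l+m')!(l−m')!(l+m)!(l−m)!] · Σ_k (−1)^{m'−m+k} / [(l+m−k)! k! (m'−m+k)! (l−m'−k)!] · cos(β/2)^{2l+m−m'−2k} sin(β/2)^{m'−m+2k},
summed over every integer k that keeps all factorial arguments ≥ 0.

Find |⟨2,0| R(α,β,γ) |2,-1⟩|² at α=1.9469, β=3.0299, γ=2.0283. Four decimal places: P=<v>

P=0.0184

D^2_{0,-1}(1.9469,3.0299,2.0283) = e^{-i·0·1.9469}·d^2_{0,-1}(3.0299)·e^{-i·-1·2.0283}. Compute d first:
With c≡cos(β/2)=0.055817 and s≡sin(β/2)=0.998441, N=[2·2·1·6]^{1/2}=4.898979
k: max(0,(-1)−(0))=0 … min(2+(-1),2−(0))=1
  k=0: (−1)^1·4.8990/(2)·0.0558^3·0.9984^1 = -0.000425
  k=1: (−1)^2·4.8990/(2)·0.0558^1·0.9984^3 = +0.136085
d^2_{0,-1}(3.0299) = -0.000425 +0.136085 = +0.135660
|D^2_{0,-1}|² = |d^2_{0,-1}(β)|² = (+0.135660)² = 0.018404 (the z-rotation phases have unit modulus)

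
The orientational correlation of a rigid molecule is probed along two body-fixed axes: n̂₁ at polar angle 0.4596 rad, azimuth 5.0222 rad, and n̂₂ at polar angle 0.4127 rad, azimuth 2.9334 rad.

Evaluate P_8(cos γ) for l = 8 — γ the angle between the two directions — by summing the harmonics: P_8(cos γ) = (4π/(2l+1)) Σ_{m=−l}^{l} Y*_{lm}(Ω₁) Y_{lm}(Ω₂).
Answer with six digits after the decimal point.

Term-by-term m-sum for l=8 (normalisation 4π/17 = 0.739198):
  m=-8: Y*=-0.00061 + 0.00048j  Y=-0.00003 + 0.00034j  product -0.00000 - 0.00000j
  m=-7: Y*=-0.00516 - 0.00352j  Y=-0.00036 - 0.00313j  product -0.00001 + 0.00002j
  m=-6: Y*=0.00900 - 0.03038j  Y=0.00574 + 0.01723j  product 0.00057 - 0.00002j
  m=-5: Y*=0.11323 - 0.00246j  Y=-0.03746 - 0.06396j  product -0.00440 - 0.00715j
  m=-4: Y*=0.09402 + 0.27312j  Y=0.14697 + 0.16160j  product -0.03032 + 0.05534j
  m=-3: Y*=-0.39847 + 0.29753j  Y=-0.36201 - 0.26095j  product 0.22189 - 0.00372j
  m=-2: Y*=-0.37989 - 0.27099j  Y=0.49795 + 0.22021j  product -0.12949 - 0.21860j
  m=-1: Y*=-0.00980 + 0.03060j  Y=-0.15771 - 0.03332j  product 0.00256 - 0.00450j
  m=+0: Y*=-0.47542 + 0.00000j  Y=-0.45008 + 0.00000j  product 0.21397 + 0.00000j
  m=+1: Y*=0.00980 + 0.03060j  Y=0.15771 - 0.03332j  product 0.00256 + 0.00450j
  m=+2: Y*=-0.37989 + 0.27099j  Y=0.49795 - 0.22021j  product -0.12949 + 0.21860j
  m=+3: Y*=0.39847 + 0.29753j  Y=0.36201 - 0.26095j  product 0.22189 + 0.00372j
  m=+4: Y*=0.09402 - 0.27312j  Y=0.14697 - 0.16160j  product -0.03032 - 0.05534j
  m=+5: Y*=-0.11323 - 0.00246j  Y=0.03746 - 0.06396j  product -0.00440 + 0.00715j
  m=+6: Y*=0.00900 + 0.03038j  Y=0.00574 - 0.01723j  product 0.00057 + 0.00002j
  m=+7: Y*=0.00516 - 0.00352j  Y=0.00036 - 0.00313j  product -0.00001 - 0.00002j
  m=+8: Y*=-0.00061 - 0.00048j  Y=-0.00003 - 0.00034j  product -0.00000 + 0.00000j
Accumulated sum 0.33561 - 0.00000j; after 4π/(2l+1) scaling, 0.24808 - 0.00000j ⇒ P_8 = 0.248080

0.248080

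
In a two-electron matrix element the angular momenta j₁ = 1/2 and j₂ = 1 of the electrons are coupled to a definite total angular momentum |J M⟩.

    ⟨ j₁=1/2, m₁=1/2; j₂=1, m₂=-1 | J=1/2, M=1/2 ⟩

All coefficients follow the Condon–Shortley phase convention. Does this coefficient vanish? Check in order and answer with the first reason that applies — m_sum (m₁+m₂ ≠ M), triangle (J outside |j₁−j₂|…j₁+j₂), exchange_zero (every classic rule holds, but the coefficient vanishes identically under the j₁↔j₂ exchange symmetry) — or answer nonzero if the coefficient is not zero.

m-sum: m₁+m₂ = 1/2+(-1) = -1/2, M = 1/2  ✗ ⇒ coefficient is 0

m_sum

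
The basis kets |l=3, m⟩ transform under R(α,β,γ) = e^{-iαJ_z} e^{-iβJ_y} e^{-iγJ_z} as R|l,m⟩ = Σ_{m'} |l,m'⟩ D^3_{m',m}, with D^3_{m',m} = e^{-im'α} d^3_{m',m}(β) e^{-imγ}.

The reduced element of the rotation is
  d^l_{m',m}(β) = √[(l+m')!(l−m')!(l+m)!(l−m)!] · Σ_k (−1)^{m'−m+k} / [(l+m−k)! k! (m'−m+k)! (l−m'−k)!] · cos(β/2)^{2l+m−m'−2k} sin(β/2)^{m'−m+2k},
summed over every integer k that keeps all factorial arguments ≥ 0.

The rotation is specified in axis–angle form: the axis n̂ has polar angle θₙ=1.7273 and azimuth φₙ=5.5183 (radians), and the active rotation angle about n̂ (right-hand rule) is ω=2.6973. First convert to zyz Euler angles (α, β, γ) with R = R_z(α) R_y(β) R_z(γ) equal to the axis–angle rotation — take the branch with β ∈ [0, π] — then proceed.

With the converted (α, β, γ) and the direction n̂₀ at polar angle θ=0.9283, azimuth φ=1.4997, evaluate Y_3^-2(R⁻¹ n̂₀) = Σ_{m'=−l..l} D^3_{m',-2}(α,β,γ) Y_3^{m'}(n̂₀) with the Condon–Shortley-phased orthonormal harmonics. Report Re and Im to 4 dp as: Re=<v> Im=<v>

Re=-0.3120 Im=-0.2328

Axis–angle → zyz. n̂ = (sinθₙcosφₙ, sinθₙsinφₙ, cosθₙ) = (+0.712644, -0.683991, -0.155866), ω = 2.6973.
R = I cosω + sinω [n̂]ₓ + (1−cosω) n̂n̂ᵀ gives
  R = [+0.063503, -0.860568, -0.505362; -0.994556, -0.012647, -0.103437; +0.082623, +0.509179, -0.856685]
β = atan2(√(R₁₃²+R₂₃²), R₃₃) = 2.599606; α = atan2(R₂₃, R₁₃) mod 2π = 3.343484; γ = atan2(R₃₂, −R₃₁) mod 2π = 1.731661
Need the full column D^3_{m',-2} for m'=−3..3 at α=3.3435, β=2.5996, γ=1.7317.
cos(β/2)=0.267689, sin(β/2)=0.963505
d^3_{-3,-2}: single k=1 term ⇒ +0.003244;  D = +0.001946+0.002595i
d^3_{-2,-2}: k∈[0..1] ⇒ +0.000368 -0.023834 = -0.023466;  D = +0.017556+0.015570i
d^3_{-1,-2}: k∈[0..1] ⇒ -0.004188 +0.108513 = +0.104325;  D = +0.090347+0.052165i
d^3_{0,-2}: k∈[0..1] ⇒ +0.026109 -0.338250 = -0.312141;  D = +0.296125+0.098702i
d^3_{1,-2}: k∈[0..1] ⇒ -0.108513 +0.702912 = +0.594399;  D = +0.590136+0.071062i
d^3_{2,-2}: k∈[0..1] ⇒ +0.308779 -0.800064 = -0.491286;  D = +0.489633-0.040265i
d^3_{3,-2}: single k=0 term ⇒ -0.544473;  D = -0.522672+0.152530i
Y_3^{m'}(θ=0.9283,φ=1.4997) and Σ D·Y over m':
  (+0.0019+0.0026i)·(-0.0453+0.2093i)  (+0.0176+0.0156i)·(-0.3885-0.0556i)  (+0.0903+0.0522i)·(+0.0146-0.2052i)  (+0.2961+0.0987i)·(-0.2694+0.0000i)  (+0.5901+0.0711i)·(-0.0146-0.2052i)  (+0.4896-0.0403i)·(-0.3885+0.0556i)  (-0.5227+0.1525i)·(+0.0453+0.2093i)
Y_3^-2(R⁻¹ n̂) = -0.311989-0.232831i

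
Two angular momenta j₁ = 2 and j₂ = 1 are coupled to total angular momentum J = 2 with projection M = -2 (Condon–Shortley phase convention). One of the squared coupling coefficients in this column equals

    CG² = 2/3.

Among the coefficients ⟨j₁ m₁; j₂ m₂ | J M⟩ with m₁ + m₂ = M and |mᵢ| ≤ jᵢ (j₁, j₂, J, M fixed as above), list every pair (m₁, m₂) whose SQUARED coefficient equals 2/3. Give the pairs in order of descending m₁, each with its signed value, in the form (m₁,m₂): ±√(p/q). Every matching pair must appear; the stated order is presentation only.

(-2,0): −√(2/3)

Admissible pairs with m₁+m₂ = M = -2: (-2,0), (-1,-1)
  (m₁,m₂)=(-1,-1): CG² = 1/3, CG = +√(1/3)
  (m₁,m₂)=(-2,0): CG² = 2/3, CG = −√(2/3)   ← matches the target
Pairs with CG² = 2/3: (-2,0): −√(2/3)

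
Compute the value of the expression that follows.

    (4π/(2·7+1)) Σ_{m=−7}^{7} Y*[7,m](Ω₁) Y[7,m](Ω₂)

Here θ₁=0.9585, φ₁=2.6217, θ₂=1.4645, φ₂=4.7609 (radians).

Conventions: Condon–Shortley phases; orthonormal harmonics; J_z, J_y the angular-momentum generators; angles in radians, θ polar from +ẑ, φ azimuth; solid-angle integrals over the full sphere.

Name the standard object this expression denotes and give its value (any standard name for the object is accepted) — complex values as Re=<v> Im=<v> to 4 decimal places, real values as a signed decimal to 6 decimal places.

Legendre polynomial (addition theorem), +0.070534

This sum is the spherical-harmonic addition theorem: it equals the Legendre polynomial P_l(cos γ) of the angle γ between the two directions.
Expand P_7 via completeness: Σ_{m} conj(Y_{7,m}) at Ω₁ times Y_{7,m} at Ω₂ —
  term(m=-7) = -0.04387 - 0.03954j   from Y*(Ω₁)=0.10798 - 0.05866j, Y(Ω₂)=-0.16009 - 0.45317j
  term(m=-6) = 0.05974 - 0.01646j   from Y*(Ω₁)=-0.32286 - 0.00718j, Y(Ω₂)=-0.18380 + 0.05506j
  term(m=-5) = 0.03986 - 0.12906j   from Y*(Ω₁)=0.38000 + 0.22888j, Y(Ω₂)=-0.07313 - 0.29558j
  term(m=-4) = 0.03437 + 0.04058j   from Y*(Ω₁)=-0.11926 - 0.21382j, Y(Ω₂)=-0.21313 + 0.04188j
  term(m=-3) = -0.04755 + 0.00643j   from Y*(Ω₁)=0.00216 - 0.19386j, Y(Ω₂)=-0.03589 - 0.24486j
  term(m=-2) = 0.03283 - 0.07084j   from Y*(Ω₁)=-0.17482 + 0.29767j, Y(Ω₂)=-0.22510 + 0.02191j
  term(m=-1) = 0.00661 + 0.01035j   from Y*(Ω₁)=-0.04737 + 0.02711j, Y(Ω₂)=-0.01091 - 0.22473j
  term(m=+0) = -0.07980 + 0.00000j   from Y*(Ω₁)=0.34923 + 0.00000j, Y(Ω₂)=-0.22851 + 0.00000j
  term(m=+1) = 0.00661 - 0.01035j   from Y*(Ω₁)=0.04737 + 0.02711j, Y(Ω₂)=0.01091 - 0.22473j
  term(m=+2) = 0.03283 + 0.07084j   from Y*(Ω₁)=-0.17482 - 0.29767j, Y(Ω₂)=-0.22510 - 0.02191j
  term(m=+3) = -0.04755 - 0.00643j   from Y*(Ω₁)=-0.00216 - 0.19386j, Y(Ω₂)=0.03589 - 0.24486j
  term(m=+4) = 0.03437 - 0.04058j   from Y*(Ω₁)=-0.11926 + 0.21382j, Y(Ω₂)=-0.21313 - 0.04188j
  term(m=+5) = 0.03986 + 0.12906j   from Y*(Ω₁)=-0.38000 + 0.22888j, Y(Ω₂)=0.07313 - 0.29558j
  term(m=+6) = 0.05974 + 0.01646j   from Y*(Ω₁)=-0.32286 + 0.00718j, Y(Ω₂)=-0.18380 - 0.05506j
  term(m=+7) = -0.04387 + 0.03954j   from Y*(Ω₁)=-0.10798 - 0.05866j, Y(Ω₂)=0.16009 - 0.45317j
Total Σ_m = 0.08419 + 0.00000j. Multiply by 0.837758: 0.07053 + 0.00000j. P_7(cos γ) = 0.070534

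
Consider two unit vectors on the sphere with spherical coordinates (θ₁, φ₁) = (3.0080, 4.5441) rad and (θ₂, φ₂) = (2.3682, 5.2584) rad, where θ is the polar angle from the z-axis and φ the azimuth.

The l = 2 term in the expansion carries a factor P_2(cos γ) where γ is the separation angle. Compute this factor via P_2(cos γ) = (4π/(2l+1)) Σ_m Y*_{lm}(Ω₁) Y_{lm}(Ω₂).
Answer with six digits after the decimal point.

0.411361

Summing Y*_{l m}(θ₁,φ₁)·Y_{l m}(θ₂,φ₂) over m ∈ [−2, 2]; prefactor 4π/(2·2+1) = 2.513274:
  m=-2: (-0.006468+0.002263i) × (-0.086840+0.167305i) = +0.000183-0.001279i  (running Σ = +0.000183-0.001279i)
  m=-1: (+0.017082+0.100542i) × (-0.200528-0.330016i) = +0.029755-0.025799i  (running Σ = +0.029938-0.027078i)
  m=0: (+0.613997-0.000000i) × (+0.169054+0.000000i) = +0.103799+0.000000i  (running Σ = +0.133737-0.027078i)
  m=1: (-0.017082+0.100542i) × (+0.200528-0.330016i) = +0.029755+0.025799i  (running Σ = +0.163492-0.001279i)
  m=2: (-0.006468-0.002263i) × (-0.086840-0.167305i) = +0.000183+0.001279i  (running Σ = +0.163675-0.000000i)
Accumulated sum +0.163675-0.000000i; after 4π/(2l+1) scaling, +0.411361-0.000000i ⇒ P_2 = 0.411361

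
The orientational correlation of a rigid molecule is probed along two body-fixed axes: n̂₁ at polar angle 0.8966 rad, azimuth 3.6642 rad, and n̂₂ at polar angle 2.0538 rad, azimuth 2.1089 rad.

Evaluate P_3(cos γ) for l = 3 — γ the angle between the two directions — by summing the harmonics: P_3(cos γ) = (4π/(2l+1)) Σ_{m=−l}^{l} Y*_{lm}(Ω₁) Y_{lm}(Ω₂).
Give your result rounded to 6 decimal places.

Addition theorem: P_3(cos γ) = (4π/7) Σ_m Y*_{lm}(Ω₁) Y_{lm}(Ω₂), m = −3…3:
  m=-3: (-0.000592, -0.198916) × (0.289519, -0.012606) = (-0.002679, -0.057582)  (running Σ = (-0.002679, -0.057582))
  m=-2: (0.195348, 0.336809) × (0.176704, -0.327656) = (0.144876, -0.004492)  (running Σ = (0.142197, -0.062074))
  m=-1: (-0.207519, -0.119537) × (-0.011519, -0.019299) = (0.000083, 0.005382)  (running Σ = (0.142281, -0.056692))
  m=0: (-0.244946, -0.000000) × (0.333027, 0.000000) = (-0.081573, -0.000000)  (running Σ = (0.060707, -0.056692))
  m=1: (0.207519, -0.119537) × (0.011519, -0.019299) = (0.000083, -0.005382)  (running Σ = (0.060791, -0.062074))
  m=2: (0.195348, -0.336809) × (0.176704, 0.327656) = (0.144876, 0.004492)  (running Σ = (0.205667, -0.057582))
  m=3: (0.000592, -0.198916) × (-0.289519, -0.012606) = (-0.002679, 0.057582)  (running Σ = (0.202988, 0.000000))
Accumulated sum (0.202988, 0.000000); after 4π/(2l+1) scaling, (0.364404, 0.000000) ⇒ P_3 = 0.364404

0.364404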